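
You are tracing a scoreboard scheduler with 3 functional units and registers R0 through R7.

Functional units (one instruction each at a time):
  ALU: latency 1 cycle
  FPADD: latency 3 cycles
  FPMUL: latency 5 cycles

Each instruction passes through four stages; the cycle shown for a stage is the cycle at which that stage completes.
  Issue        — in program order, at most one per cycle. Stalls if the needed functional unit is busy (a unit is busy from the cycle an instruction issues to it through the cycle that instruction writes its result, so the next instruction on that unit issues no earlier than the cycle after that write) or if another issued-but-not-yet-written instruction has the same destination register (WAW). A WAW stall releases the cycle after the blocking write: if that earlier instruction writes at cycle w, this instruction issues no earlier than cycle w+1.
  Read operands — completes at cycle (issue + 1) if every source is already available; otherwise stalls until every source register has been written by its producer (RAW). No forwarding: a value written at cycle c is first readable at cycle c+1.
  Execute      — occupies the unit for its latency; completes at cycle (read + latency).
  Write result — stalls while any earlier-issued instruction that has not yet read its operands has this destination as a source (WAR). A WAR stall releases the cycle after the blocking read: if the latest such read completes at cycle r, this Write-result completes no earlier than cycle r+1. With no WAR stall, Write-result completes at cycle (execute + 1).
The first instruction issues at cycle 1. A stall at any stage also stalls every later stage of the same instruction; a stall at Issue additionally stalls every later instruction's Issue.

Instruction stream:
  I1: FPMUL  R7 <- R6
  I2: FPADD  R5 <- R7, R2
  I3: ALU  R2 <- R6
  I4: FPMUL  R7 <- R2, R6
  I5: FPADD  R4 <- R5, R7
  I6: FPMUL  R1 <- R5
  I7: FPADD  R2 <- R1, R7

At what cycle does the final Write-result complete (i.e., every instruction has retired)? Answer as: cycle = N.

cycle = 30

I1  is:1  ro:2  ex:7  wr:8
I2  is:2  ro:9  ex:12  wr:13  — RAW R7: wait I1 write@8
I3  is:3  ro:4  ex:5  wr:10  — WAR R2: wait I2 read@9
I4  is:9  ro:11  ex:16  wr:17  — struct: FPMUL busy until I1 writes@8, RAW R2: wait I3 write@10
I5  is:14  ro:18  ex:21  wr:22  — struct: FPADD busy until I2 writes@13, RAW R7: wait I4 write@17
I6  is:18  ro:19  ex:24  wr:25  — struct: FPMUL busy until I4 writes@17
I7  is:23  ro:26  ex:29  wr:30  — struct: FPADD busy until I5 writes@22, RAW R1: wait I6 write@25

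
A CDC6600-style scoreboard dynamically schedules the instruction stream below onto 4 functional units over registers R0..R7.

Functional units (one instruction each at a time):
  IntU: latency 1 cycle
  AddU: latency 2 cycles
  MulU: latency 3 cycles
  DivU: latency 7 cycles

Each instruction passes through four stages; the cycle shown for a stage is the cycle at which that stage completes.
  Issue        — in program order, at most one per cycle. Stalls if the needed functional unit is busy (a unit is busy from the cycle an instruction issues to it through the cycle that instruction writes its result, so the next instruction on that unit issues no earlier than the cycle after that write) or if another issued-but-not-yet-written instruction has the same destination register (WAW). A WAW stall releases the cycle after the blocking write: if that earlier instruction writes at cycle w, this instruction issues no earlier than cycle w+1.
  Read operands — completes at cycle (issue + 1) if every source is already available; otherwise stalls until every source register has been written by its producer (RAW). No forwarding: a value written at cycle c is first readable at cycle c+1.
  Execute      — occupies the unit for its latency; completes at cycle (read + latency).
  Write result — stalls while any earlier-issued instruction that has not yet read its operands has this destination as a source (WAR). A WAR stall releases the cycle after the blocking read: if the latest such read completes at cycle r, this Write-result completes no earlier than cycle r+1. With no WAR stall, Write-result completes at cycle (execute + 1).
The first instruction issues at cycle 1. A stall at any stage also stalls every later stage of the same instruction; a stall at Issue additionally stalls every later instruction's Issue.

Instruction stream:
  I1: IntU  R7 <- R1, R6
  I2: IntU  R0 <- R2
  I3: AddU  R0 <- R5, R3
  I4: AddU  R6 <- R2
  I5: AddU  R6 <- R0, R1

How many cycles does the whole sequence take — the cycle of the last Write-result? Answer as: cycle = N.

cycle 1: I1 dispatched to IntU
cycle 2: I1 operands ready
cycle 3: I1 complete
cycle 4: R7←I1
cycle 5: I2 dispatched to IntU
cycle 6: I2 operands ready
cycle 7: I2 complete
cycle 8: R0←I2
cycle 9: I3 dispatched to AddU
cycle 10: I3 operands ready
cycle 12: I3 complete
cycle 13: R0←I3
cycle 14: I4 dispatched to AddU
cycle 15: I4 operands ready
cycle 17: I4 complete
cycle 18: R6←I4
cycle 19: I5 dispatched to AddU
cycle 20: I5 operands ready
cycle 22: I5 complete
cycle 23: R6←I5

cycle = 23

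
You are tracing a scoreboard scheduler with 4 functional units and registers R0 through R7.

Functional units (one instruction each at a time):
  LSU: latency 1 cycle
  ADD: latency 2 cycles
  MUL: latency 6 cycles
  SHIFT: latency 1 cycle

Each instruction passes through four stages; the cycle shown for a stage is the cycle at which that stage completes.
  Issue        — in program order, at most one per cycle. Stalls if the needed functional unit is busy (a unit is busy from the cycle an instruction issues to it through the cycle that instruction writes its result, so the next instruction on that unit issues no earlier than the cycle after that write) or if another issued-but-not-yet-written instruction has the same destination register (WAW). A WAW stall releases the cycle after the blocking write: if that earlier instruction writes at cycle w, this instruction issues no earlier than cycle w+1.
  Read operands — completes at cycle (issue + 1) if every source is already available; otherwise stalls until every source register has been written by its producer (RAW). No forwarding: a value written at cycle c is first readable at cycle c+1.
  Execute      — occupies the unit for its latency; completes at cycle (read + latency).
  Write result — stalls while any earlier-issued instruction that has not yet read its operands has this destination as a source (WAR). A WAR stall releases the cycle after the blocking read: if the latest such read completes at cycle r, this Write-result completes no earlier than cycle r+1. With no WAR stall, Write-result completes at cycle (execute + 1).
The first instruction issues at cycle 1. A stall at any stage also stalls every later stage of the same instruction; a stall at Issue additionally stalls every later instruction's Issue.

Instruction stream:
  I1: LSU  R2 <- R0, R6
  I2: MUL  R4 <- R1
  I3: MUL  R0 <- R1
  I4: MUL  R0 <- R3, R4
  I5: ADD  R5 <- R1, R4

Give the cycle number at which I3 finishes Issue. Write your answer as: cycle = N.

cycle 1: I1→LSU
cycle 2: I1 RO; I2→MUL
cycle 3: I1 EX; I2 RO
cycle 4: I1 WR R2
cycle 9: I2 EX
cycle 10: I2 WR R4
cycle 11: I3→MUL
cycle 12: I3 RO
cycle 18: I3 EX
cycle 19: I3 WR R0
cycle 20: I4→MUL
cycle 21: I4 RO; I5→ADD
cycle 22: I5 RO
cycle 24: I5 EX
cycle 25: I5 WR R5
cycle 27: I4 EX
cycle 28: I4 WR R0

cycle = 11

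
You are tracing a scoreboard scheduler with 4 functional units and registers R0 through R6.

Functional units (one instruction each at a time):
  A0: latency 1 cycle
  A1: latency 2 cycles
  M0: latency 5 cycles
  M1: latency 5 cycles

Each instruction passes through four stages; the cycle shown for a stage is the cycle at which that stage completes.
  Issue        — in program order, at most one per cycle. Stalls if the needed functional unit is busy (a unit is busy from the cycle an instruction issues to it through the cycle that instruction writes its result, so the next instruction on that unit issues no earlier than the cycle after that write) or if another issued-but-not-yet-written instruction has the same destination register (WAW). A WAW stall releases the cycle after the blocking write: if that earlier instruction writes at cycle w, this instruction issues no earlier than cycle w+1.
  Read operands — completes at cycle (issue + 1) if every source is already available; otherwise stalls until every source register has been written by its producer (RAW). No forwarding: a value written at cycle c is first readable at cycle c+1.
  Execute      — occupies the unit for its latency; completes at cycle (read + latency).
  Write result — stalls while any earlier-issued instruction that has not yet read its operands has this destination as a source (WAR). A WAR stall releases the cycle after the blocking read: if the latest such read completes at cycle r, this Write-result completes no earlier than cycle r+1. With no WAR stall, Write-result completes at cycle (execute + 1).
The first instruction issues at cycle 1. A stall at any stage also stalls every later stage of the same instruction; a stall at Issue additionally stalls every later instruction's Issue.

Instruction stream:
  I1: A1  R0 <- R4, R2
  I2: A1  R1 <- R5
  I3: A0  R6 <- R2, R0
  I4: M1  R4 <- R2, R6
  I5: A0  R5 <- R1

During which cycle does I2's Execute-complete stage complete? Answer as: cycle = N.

[1] I1→A1
[2] I1 RO
[4] I1 EX
[5] I1 WR R0
[6] I2→A1
[7] I2 RO, I3→A0
[8] I3 RO, I4→M1
[9] I2 EX, I3 EX
[10] I2 WR R1, I3 WR R6
[11] I4 RO, I5→A0
[12] I5 RO
[13] I5 EX
[14] I5 WR R5
[16] I4 EX
[17] I4 WR R4

cycle = 9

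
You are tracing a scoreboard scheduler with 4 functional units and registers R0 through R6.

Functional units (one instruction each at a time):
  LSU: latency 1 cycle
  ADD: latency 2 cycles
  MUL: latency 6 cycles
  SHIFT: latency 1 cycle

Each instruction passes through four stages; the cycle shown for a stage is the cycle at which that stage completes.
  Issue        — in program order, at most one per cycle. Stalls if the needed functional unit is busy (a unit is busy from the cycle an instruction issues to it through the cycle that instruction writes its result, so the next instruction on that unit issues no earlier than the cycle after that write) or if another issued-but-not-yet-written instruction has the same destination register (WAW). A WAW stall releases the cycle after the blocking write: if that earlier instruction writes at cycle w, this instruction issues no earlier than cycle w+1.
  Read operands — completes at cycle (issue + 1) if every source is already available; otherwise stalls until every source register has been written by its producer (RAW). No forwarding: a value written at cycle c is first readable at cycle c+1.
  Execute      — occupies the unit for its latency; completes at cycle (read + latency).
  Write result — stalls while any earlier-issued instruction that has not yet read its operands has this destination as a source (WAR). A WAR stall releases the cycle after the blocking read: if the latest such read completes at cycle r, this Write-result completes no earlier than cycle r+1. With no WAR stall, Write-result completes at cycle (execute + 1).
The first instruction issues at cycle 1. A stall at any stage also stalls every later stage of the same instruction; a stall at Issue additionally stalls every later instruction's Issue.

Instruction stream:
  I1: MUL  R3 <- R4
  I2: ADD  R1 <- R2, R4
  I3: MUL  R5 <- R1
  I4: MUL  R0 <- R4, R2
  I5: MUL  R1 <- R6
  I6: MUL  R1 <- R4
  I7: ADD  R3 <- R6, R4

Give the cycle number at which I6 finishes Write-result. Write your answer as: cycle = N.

cycle = 45

t=1  I1 issues→MUL
t=2  I1 reads | I2 issues→ADD
t=3  I2 reads
t=5  I2 exec-done
t=6  I2 writes R1
t=8  I1 exec-done
t=9  I1 writes R3
t=10  I3 issues→MUL
t=11  I3 reads
t=17  I3 exec-done
t=18  I3 writes R5
t=19  I4 issues→MUL
t=20  I4 reads
t=26  I4 exec-done
t=27  I4 writes R0
t=28  I5 issues→MUL
t=29  I5 reads
t=35  I5 exec-done
t=36  I5 writes R1
t=37  I6 issues→MUL
t=38  I6 reads | I7 issues→ADD
t=39  I7 reads
t=41  I7 exec-done
t=42  I7 writes R3
t=44  I6 exec-done
t=45  I6 writes R1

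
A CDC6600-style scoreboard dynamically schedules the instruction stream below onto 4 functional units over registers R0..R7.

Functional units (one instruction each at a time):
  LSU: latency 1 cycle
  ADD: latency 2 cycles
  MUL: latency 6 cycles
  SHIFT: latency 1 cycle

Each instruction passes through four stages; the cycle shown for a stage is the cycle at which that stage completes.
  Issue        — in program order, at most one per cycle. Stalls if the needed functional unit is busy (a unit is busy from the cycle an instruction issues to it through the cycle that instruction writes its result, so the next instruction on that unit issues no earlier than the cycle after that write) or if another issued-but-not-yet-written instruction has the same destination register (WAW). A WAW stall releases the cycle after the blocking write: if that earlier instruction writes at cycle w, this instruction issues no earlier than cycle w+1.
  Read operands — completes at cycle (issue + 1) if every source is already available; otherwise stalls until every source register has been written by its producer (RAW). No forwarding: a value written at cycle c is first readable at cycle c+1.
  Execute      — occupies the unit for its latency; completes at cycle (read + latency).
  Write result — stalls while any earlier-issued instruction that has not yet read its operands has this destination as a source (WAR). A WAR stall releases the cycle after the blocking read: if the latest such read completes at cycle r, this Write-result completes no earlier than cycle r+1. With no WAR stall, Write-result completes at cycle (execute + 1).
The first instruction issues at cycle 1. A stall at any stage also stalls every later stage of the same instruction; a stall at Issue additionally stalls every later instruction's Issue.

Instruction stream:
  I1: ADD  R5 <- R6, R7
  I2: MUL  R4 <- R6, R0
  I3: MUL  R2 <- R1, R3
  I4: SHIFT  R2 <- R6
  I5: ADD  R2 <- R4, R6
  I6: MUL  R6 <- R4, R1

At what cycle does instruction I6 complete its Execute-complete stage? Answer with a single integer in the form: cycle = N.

cycle = 32

1) issue 1, read 2, done 4, write 5
2) issue 2, read 3, done 9, write 10
3) issue 11, read 12, done 18, write 19  <struct: MUL busy until I2 writes@10>
4) issue 20, read 21, done 22, write 23  <WAW R2: wait I3 write@19>
5) issue 24, read 25, done 27, write 28  <WAW R2: wait I4 write@23>
6) issue 25, read 26, done 32, write 33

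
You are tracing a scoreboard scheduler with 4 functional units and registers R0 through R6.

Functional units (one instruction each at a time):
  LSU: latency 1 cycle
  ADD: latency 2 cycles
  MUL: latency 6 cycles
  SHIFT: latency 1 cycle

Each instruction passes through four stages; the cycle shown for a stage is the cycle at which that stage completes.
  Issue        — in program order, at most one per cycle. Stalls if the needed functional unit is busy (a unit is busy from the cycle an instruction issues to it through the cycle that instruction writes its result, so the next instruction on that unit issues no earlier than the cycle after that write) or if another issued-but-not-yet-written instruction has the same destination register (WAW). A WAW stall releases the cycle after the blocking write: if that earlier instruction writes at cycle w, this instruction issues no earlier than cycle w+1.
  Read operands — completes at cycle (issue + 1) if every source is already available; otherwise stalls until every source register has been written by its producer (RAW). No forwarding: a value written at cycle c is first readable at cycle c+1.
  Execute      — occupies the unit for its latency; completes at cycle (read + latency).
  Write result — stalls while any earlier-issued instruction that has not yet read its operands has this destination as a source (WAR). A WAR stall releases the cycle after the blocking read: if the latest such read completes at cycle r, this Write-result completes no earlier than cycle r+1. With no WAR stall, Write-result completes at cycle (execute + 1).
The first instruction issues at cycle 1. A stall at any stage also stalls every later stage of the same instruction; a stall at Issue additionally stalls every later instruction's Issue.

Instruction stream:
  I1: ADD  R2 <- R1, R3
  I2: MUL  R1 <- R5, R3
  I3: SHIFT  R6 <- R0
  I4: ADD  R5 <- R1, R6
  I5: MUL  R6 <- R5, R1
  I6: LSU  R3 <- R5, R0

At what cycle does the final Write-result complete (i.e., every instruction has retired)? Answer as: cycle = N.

cycle = 22

cycle 1: I1 issues→ADD
cycle 2: I1 reads | I2 issues→MUL
cycle 3: I2 reads | I3 issues→SHIFT
cycle 4: I1 exec-done | I3 reads
cycle 5: I1 writes R2 | I3 exec-done
cycle 6: I3 writes R6 | I4 issues→ADD
cycle 9: I2 exec-done
cycle 10: I2 writes R1
cycle 11: I4 reads | I5 issues→MUL
cycle 12: I6 issues→LSU
cycle 13: I4 exec-done
cycle 14: I4 writes R5
cycle 15: I5 reads | I6 reads
cycle 16: I6 exec-done
cycle 17: I6 writes R3
cycle 21: I5 exec-done
cycle 22: I5 writes R6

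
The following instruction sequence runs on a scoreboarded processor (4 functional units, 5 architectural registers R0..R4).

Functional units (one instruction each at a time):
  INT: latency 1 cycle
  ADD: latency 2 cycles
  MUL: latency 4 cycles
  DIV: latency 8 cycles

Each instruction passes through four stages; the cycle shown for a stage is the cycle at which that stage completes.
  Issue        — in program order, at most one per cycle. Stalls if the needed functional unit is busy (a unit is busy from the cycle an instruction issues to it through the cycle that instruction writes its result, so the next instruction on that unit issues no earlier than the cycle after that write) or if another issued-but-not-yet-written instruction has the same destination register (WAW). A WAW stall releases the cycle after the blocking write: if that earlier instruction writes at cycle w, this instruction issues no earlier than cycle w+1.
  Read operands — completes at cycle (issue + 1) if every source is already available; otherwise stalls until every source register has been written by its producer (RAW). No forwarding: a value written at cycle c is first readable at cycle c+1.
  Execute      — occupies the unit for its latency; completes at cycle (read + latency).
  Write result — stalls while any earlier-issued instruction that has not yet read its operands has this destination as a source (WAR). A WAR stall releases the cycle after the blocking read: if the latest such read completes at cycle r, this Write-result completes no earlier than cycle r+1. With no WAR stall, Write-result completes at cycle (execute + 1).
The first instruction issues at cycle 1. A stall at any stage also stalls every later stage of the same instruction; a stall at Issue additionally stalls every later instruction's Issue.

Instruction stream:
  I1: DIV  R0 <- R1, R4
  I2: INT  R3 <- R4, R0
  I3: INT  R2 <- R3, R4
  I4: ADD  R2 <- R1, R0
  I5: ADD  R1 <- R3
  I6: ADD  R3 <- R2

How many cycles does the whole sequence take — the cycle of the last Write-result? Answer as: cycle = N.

1) issue 1, read 2, done 10, write 11
2) issue 2, read 12, done 13, write 14  <RAW R0: wait I1 write@11>
3) issue 15, read 16, done 17, write 18  <struct: INT busy until I2 writes@14>
4) issue 19, read 20, done 22, write 23  <WAW R2: wait I3 write@18>
5) issue 24, read 25, done 27, write 28  <struct: ADD busy until I4 writes@23>
6) issue 29, read 30, done 32, write 33  <struct: ADD busy until I5 writes@28>

cycle = 33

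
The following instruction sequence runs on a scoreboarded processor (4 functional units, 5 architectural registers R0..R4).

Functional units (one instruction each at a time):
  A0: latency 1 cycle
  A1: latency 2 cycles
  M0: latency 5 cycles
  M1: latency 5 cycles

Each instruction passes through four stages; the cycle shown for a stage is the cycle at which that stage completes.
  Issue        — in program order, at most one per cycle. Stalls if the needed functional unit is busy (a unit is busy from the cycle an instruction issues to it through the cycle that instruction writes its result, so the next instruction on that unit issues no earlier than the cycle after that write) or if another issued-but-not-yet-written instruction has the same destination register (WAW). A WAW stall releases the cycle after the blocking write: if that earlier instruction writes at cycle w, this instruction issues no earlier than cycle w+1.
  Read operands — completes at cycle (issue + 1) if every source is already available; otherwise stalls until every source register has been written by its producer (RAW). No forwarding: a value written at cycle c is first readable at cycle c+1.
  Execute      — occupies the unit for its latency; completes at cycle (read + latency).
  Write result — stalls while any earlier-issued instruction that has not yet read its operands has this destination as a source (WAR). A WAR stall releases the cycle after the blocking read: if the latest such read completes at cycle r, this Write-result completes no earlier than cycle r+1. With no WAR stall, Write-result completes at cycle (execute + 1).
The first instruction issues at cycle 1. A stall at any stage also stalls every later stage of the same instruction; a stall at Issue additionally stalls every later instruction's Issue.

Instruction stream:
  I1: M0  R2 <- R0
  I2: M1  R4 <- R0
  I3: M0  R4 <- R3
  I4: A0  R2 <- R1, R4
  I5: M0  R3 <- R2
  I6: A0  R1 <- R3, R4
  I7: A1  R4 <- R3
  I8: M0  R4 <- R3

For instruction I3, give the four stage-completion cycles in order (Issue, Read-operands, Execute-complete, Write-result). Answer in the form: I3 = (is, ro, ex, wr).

t=1  I1→M0
t=2  I1 RO · I2→M1
t=3  I2 RO
t=7  I1 EX
t=8  I1 WR R2 · I2 EX
t=9  I2 WR R4
t=10  I3→M0
t=11  I3 RO · I4→A0
t=16  I3 EX
t=17  I3 WR R4
t=18  I4 RO · I5→M0
t=19  I4 EX
t=20  I4 WR R2
t=21  I5 RO · I6→A0
t=22  I7→A1
t=26  I5 EX
t=27  I5 WR R3
t=28  I6 RO · I7 RO
t=29  I6 EX
t=30  I6 WR R1 · I7 EX
t=31  I7 WR R4
t=32  I8→M0
t=33  I8 RO
t=38  I8 EX
t=39  I8 WR R4

I3 = (10, 11, 16, 17)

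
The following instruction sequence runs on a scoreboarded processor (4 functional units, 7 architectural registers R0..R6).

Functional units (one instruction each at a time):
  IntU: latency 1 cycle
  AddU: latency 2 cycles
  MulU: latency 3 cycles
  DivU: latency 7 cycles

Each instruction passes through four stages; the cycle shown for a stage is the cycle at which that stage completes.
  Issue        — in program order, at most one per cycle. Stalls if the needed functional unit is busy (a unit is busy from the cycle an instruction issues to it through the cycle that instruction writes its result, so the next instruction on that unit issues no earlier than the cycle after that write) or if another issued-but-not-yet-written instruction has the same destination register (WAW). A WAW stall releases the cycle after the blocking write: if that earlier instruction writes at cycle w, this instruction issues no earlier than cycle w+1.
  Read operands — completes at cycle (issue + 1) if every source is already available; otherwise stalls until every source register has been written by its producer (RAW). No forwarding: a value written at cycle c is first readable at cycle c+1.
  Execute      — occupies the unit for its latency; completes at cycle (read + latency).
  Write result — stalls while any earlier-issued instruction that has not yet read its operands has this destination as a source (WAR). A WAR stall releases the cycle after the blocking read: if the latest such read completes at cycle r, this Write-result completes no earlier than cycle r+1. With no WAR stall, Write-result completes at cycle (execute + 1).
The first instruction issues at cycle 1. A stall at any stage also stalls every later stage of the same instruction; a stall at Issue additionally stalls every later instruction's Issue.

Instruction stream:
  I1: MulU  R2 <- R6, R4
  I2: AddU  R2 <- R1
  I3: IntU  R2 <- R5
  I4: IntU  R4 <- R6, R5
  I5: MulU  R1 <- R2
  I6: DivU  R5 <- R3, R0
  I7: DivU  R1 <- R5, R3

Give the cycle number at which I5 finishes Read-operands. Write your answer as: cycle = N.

I1  is:1  ro:2  ex:5  wr:6
I2  is:7  ro:8  ex:10  wr:11  — WAW R2: wait I1 write@6
I3  is:12  ro:13  ex:14  wr:15  — WAW R2: wait I2 write@11
I4  is:16  ro:17  ex:18  wr:19  — struct: IntU busy until I3 writes@15
I5  is:17  ro:18  ex:21  wr:22
I6  is:18  ro:19  ex:26  wr:27
I7  is:28  ro:29  ex:36  wr:37  — struct: DivU busy until I6 writes@27

cycle = 18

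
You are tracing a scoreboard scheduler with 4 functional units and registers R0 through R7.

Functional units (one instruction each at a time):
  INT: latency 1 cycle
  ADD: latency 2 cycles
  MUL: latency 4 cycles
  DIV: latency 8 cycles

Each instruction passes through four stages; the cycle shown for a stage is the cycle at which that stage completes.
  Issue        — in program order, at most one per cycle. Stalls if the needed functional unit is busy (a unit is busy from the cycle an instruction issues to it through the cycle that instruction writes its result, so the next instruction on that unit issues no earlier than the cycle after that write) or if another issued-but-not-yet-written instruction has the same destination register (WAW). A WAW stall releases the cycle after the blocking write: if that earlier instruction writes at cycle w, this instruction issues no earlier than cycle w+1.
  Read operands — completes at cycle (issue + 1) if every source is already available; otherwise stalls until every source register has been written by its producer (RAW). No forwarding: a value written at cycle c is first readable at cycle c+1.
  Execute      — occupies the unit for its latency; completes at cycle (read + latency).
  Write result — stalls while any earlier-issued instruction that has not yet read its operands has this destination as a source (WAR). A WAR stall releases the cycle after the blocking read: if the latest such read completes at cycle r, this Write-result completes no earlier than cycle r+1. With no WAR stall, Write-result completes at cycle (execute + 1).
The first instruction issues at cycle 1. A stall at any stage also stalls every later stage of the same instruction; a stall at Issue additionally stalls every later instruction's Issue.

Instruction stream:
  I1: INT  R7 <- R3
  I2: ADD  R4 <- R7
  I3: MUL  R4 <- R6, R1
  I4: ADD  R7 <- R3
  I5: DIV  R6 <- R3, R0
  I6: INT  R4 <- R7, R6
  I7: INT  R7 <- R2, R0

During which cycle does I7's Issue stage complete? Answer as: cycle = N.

cycle = 25

  I1 | 1 | 2 | 3 | 4
  I2 | 2 | 5 | 7 | 8   RAW R7: wait I1 write@4
  I3 | 9 | 10 | 14 | 15   WAW R4: wait I2 write@8
  I4 | 10 | 11 | 13 | 14
  I5 | 11 | 12 | 20 | 21
  I6 | 16 | 22 | 23 | 24   WAW R4: wait I3 write@15 · RAW R6: wait I5 write@21
  I7 | 25 | 26 | 27 | 28   struct: INT busy until I6 writes@24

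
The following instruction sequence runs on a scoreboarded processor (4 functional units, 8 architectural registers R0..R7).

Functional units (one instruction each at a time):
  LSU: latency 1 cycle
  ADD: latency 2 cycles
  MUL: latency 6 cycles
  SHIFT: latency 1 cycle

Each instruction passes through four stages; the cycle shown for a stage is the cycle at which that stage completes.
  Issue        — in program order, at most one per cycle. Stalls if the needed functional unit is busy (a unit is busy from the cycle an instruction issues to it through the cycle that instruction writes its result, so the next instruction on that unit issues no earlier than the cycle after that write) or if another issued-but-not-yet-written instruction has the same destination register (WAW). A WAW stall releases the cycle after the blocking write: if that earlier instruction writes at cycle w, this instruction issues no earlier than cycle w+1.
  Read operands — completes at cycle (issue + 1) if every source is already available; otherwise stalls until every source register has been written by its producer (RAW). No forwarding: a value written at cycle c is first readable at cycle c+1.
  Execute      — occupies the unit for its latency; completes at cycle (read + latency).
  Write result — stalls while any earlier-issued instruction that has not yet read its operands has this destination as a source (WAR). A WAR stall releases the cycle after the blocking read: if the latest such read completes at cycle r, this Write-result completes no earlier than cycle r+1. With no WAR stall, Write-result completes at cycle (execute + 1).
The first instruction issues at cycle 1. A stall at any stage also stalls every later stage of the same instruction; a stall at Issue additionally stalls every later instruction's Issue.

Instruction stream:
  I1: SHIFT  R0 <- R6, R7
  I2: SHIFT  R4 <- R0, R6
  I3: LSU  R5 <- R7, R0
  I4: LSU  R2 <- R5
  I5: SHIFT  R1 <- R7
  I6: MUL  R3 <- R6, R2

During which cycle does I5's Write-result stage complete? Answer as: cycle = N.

cycle = 14

1) issue 1, read 2, done 3, write 4
2) issue 5, read 6, done 7, write 8  <struct: SHIFT busy until I1 writes@4>
3) issue 6, read 7, done 8, write 9
4) issue 10, read 11, done 12, write 13  <struct: LSU busy until I3 writes@9>
5) issue 11, read 12, done 13, write 14
6) issue 12, read 14, done 20, write 21  <RAW R2: wait I4 write@13>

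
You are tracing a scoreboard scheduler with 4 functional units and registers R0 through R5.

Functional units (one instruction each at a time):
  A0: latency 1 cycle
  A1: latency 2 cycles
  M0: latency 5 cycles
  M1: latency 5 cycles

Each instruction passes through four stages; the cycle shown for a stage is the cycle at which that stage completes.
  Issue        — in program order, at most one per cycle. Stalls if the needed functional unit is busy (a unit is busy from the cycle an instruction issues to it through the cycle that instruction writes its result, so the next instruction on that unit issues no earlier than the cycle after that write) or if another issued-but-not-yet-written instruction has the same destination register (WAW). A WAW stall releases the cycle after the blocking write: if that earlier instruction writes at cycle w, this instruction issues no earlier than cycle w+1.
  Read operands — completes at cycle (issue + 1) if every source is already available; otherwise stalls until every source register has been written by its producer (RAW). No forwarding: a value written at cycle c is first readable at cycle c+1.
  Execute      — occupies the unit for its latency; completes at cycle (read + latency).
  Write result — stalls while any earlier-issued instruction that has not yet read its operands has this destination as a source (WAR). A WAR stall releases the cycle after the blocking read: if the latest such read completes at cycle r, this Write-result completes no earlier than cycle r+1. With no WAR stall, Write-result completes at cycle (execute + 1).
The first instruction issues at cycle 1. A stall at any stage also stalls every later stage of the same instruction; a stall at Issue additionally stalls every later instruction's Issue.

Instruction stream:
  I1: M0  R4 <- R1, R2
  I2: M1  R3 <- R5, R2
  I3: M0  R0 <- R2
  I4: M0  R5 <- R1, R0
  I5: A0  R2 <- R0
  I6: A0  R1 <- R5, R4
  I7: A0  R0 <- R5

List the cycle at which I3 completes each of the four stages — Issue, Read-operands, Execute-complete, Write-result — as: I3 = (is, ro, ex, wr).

t=1  issue I1 (M0)
t=2  I1 read-ops | issue I2 (M1)
t=3  I2 read-ops
t=7  I1 finished on M0
t=8  I1→R4 | I2 finished on M1
t=9  I2→R3 | issue I3 (M0)
t=10  I3 read-ops
t=15  I3 finished on M0
t=16  I3→R0
t=17  issue I4 (M0)
t=18  I4 read-ops | issue I5 (A0)
t=19  I5 read-ops
t=20  I5 finished on A0
t=21  I5→R2
t=22  issue I6 (A0)
t=23  I4 finished on M0
t=24  I4→R5
t=25  I6 read-ops
t=26  I6 finished on A0
t=27  I6→R1
t=28  issue I7 (A0)
t=29  I7 read-ops
t=30  I7 finished on A0
t=31  I7→R0

I3 = (9, 10, 15, 16)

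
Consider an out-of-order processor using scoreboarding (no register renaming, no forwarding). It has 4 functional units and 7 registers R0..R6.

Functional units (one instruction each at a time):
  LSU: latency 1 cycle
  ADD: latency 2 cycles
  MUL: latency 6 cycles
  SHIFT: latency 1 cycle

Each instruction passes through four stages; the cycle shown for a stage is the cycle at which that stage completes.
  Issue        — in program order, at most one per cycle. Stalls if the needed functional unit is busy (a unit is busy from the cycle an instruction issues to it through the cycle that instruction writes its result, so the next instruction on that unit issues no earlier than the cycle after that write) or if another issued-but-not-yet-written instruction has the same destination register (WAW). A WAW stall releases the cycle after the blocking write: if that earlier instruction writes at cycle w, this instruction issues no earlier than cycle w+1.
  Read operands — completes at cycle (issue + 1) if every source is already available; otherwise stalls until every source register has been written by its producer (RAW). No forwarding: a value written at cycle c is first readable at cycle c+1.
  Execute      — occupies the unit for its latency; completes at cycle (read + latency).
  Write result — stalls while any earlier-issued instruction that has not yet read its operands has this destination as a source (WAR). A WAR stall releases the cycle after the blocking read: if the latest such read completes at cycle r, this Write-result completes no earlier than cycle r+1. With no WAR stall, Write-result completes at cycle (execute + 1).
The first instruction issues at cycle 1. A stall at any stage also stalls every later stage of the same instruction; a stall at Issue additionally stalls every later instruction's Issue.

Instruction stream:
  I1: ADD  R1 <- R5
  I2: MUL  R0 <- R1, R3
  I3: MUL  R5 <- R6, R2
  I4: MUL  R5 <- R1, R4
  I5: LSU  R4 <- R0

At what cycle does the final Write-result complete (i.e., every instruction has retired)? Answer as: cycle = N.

I1 -> (1, 2, 4, 5)
I2 -> (2, 6, 12, 13)  // RAW R1: wait I1 write@5
I3 -> (14, 15, 21, 22)  // struct: MUL busy until I2 writes@13
I4 -> (23, 24, 30, 31)  // struct: MUL busy until I3 writes@22
I5 -> (24, 25, 26, 27)

cycle = 31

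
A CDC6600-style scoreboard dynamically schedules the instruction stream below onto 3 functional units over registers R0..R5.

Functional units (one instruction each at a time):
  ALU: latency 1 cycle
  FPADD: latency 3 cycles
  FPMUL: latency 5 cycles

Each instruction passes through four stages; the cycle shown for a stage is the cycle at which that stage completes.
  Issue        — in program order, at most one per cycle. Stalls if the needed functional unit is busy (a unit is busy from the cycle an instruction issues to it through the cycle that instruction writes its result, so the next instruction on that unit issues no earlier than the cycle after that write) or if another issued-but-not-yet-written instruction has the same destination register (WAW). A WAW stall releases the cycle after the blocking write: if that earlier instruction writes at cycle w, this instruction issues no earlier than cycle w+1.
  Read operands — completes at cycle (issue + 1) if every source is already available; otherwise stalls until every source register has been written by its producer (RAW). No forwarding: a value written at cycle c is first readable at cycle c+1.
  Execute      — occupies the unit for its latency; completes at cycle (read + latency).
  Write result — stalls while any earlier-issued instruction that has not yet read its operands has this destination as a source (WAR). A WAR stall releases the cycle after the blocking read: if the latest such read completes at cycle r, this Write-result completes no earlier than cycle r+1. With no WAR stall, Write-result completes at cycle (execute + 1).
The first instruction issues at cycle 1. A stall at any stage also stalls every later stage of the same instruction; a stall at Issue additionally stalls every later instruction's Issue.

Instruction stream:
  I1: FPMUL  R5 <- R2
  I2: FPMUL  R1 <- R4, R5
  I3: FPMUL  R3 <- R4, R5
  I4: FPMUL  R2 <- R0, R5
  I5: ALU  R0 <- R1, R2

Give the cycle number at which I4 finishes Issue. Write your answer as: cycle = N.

cycle 1: I1 issues→FPMUL
cycle 2: I1 reads
cycle 7: I1 exec-done
cycle 8: I1 writes R5
cycle 9: I2 issues→FPMUL
cycle 10: I2 reads
cycle 15: I2 exec-done
cycle 16: I2 writes R1
cycle 17: I3 issues→FPMUL
cycle 18: I3 reads
cycle 23: I3 exec-done
cycle 24: I3 writes R3
cycle 25: I4 issues→FPMUL
cycle 26: I4 reads · I5 issues→ALU
cycle 31: I4 exec-done
cycle 32: I4 writes R2
cycle 33: I5 reads
cycle 34: I5 exec-done
cycle 35: I5 writes R0

cycle = 25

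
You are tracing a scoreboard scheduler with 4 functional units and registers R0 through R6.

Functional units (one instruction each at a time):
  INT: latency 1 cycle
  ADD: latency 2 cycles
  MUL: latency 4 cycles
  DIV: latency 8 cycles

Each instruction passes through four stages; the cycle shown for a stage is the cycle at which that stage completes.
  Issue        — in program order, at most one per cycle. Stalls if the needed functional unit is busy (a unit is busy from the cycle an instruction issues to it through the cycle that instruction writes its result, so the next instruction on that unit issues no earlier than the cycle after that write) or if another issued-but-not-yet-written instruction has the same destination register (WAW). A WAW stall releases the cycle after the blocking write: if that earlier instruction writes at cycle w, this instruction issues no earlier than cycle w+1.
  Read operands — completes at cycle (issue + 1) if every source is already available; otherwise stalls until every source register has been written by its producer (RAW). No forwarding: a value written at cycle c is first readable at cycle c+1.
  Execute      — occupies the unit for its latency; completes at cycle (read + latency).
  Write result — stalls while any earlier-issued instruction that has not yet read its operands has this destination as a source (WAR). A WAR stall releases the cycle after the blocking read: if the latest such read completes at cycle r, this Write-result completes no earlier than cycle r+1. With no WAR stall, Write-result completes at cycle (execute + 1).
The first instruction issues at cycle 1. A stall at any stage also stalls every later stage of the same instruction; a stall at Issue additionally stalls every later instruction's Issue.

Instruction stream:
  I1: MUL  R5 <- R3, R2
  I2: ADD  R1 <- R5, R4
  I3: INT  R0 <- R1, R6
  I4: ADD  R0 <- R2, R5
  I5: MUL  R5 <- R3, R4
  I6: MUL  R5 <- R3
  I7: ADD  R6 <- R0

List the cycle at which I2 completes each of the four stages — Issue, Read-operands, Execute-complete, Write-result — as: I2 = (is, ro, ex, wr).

I2 = (2, 8, 10, 11)

I1: IS=1 RO=2 EX=6 WR=7
I2: IS=2 RO=8 EX=10 WR=11  [RAW R5: wait I1 write@7]
I3: IS=3 RO=12 EX=13 WR=14  [RAW R1: wait I2 write@11]
I4: IS=15 RO=16 EX=18 WR=19  [WAW R0: wait I3 write@14]
I5: IS=16 RO=17 EX=21 WR=22
I6: IS=23 RO=24 EX=28 WR=29  [struct: MUL busy until I5 writes@22]
I7: IS=24 RO=25 EX=27 WR=28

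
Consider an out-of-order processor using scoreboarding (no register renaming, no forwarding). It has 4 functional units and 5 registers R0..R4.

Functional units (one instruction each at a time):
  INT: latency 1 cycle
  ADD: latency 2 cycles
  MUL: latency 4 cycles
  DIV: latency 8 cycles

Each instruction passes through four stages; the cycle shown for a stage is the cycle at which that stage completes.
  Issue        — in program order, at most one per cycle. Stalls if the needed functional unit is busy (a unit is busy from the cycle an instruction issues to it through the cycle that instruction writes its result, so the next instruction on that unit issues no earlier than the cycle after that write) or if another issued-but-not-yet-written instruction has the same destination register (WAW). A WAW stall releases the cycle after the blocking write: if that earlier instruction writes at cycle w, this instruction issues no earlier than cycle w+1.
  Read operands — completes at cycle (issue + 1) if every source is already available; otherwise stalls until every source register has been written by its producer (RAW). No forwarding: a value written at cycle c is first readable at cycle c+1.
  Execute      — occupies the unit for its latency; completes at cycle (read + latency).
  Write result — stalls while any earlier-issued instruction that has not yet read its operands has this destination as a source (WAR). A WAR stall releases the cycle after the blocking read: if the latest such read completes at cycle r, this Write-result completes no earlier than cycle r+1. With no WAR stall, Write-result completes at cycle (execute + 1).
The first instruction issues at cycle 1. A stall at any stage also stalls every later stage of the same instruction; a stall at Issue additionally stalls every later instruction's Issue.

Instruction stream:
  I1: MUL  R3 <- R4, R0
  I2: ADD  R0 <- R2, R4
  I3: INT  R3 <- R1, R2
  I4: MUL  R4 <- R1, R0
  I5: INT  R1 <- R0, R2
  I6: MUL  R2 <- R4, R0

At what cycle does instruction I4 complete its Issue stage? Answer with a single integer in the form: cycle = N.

t=1  I1→MUL
t=2  I1 RO, I2→ADD
t=3  I2 RO
t=5  I2 EX
t=6  I1 EX, I2 WR R0
t=7  I1 WR R3
t=8  I3→INT
t=9  I3 RO, I4→MUL
t=10  I3 EX, I4 RO
t=11  I3 WR R3
t=12  I5→INT
t=13  I5 RO
t=14  I4 EX, I5 EX
t=15  I4 WR R4, I5 WR R1
t=16  I6→MUL
t=17  I6 RO
t=21  I6 EX
t=22  I6 WR R2

cycle = 9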